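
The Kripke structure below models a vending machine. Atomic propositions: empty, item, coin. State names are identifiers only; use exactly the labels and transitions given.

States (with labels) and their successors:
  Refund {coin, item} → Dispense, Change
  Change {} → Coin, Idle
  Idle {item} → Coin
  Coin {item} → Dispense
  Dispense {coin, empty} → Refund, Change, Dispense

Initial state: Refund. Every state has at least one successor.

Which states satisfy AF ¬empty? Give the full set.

{Refund, Change, Idle, Coin}

States satisfying ¬empty: {Refund, Change, Idle, Coin}.
States satisfying AF ¬empty: {Refund, Change, Idle, Coin}.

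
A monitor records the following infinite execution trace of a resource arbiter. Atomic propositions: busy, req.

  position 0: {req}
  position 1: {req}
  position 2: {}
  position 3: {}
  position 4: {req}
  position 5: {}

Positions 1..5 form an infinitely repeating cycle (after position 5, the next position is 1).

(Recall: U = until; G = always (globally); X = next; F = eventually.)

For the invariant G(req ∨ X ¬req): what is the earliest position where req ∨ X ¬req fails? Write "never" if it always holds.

3

Check req ∨ X ¬req at each position in order: 0 ✓, 1 ✓, 2 ✓.
At position 3 the labels are {} and the next position 4 has {req}, so req ∨ X ¬req is false there. This is the first violation.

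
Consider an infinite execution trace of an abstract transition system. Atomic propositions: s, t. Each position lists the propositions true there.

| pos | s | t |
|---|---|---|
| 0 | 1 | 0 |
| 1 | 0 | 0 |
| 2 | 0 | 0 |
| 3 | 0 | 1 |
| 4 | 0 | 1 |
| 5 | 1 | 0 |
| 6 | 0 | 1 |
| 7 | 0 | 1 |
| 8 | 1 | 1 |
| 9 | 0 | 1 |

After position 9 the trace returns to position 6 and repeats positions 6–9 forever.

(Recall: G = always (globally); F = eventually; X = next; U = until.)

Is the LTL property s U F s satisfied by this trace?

Walking from position 0: F s first holds at position 0, and s holds at every earlier position along the way, so s U F s holds.

Yes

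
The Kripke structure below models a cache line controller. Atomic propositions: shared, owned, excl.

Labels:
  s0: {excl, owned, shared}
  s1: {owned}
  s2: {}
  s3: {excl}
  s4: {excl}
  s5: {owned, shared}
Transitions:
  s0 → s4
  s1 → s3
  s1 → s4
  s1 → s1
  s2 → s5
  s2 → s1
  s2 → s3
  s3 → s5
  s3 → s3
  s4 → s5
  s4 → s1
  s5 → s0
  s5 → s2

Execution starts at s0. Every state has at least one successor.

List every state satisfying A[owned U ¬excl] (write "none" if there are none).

{s1, s2, s5}

States satisfying owned: {s0, s1, s5}.
States satisfying ¬excl: {s1, s2, s5}.
States satisfying A[owned U ¬excl]: {s1, s2, s5}.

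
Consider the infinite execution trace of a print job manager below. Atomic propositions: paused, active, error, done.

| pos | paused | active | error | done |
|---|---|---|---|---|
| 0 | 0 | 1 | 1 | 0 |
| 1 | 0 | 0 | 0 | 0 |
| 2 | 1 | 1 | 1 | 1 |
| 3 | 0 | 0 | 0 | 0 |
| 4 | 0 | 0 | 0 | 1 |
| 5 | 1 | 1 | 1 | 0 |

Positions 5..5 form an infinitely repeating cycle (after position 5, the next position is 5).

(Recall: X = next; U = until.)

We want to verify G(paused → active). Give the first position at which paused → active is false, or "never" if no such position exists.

never

paused → active holds at every position 0..5, and those are all the positions the trace ever visits, so the invariant G(paused → active) is never violated.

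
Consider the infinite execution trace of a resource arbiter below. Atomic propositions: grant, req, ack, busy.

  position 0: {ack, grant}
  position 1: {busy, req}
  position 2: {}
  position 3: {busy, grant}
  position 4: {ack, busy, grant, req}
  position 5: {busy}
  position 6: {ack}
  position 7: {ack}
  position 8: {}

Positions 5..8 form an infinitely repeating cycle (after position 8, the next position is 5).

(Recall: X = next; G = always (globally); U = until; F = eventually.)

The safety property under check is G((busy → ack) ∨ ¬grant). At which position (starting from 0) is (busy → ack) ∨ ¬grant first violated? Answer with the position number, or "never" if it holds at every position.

Check (busy → ack) ∨ ¬grant at each position in order: 0 ✓, 1 ✓, 2 ✓.
At position 3 the labels are {busy, grant}, so (busy → ack) ∨ ¬grant is false there. This is the first violation.

3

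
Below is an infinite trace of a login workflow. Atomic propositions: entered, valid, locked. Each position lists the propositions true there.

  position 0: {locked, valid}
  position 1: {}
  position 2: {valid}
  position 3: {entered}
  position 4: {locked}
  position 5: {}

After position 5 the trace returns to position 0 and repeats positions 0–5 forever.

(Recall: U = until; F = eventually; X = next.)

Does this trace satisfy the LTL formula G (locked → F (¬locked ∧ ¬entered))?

locked → F (¬locked ∧ ¬entered) holds at every position 0..5, and those are all positions ever visited, so G (locked → F (¬locked ∧ ¬entered)) holds.
Positions where locked holds: 0, 4.
Check F (¬locked ∧ ¬entered) at each: 0→ok, 4→ok.

Holds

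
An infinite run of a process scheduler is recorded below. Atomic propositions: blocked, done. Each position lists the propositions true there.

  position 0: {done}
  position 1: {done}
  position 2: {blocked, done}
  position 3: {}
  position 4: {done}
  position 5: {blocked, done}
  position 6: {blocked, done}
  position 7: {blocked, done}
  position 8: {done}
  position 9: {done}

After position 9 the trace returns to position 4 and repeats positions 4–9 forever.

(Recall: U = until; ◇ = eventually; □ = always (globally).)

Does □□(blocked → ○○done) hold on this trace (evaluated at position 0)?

Satisfied

□(blocked → ○○done) holds at every position 0..9, and those are all positions ever visited, so □□(blocked → ○○done) holds.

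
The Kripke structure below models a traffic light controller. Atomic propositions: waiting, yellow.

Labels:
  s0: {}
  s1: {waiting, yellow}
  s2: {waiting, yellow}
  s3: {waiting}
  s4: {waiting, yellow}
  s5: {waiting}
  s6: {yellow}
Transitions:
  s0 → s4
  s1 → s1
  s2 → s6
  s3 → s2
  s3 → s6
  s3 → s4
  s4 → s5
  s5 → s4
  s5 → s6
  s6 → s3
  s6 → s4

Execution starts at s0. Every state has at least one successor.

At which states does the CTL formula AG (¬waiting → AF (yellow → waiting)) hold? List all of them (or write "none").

States satisfying ¬waiting → AF (yellow → waiting): {s0, s1, s2, s3, s4, s5, s6}.
States satisfying AG (¬waiting → AF (yellow → waiting)): {s0, s1, s2, s3, s4, s5, s6}.

{s0, s1, s2, s3, s4, s5, s6}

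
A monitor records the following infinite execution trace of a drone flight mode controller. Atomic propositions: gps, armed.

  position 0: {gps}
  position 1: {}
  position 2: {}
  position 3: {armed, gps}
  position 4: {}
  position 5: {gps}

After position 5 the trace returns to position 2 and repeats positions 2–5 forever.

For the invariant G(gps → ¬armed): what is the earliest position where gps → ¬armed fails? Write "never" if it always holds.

3

Check gps → ¬armed at each position in order: 0 ✓, 1 ✓, 2 ✓.
At position 3 the labels are {armed, gps}, so gps → ¬armed is false there. This is the first violation.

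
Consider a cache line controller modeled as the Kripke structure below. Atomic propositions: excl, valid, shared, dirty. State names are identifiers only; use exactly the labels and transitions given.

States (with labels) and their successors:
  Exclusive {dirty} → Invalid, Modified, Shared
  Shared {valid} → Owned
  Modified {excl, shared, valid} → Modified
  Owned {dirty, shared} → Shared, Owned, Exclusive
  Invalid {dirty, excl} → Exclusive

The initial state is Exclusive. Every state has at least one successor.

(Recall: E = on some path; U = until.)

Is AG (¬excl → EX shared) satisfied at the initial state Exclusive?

Holds

States satisfying ¬excl → EX shared: {Exclusive, Shared, Modified, Owned, Invalid}.
States satisfying AG (¬excl → EX shared): {Exclusive, Shared, Modified, Owned, Invalid}.
Every state reachable from Exclusive satisfies ¬excl → EX shared.
Exclusive ∈ Sat(AG (¬excl → EX shared)).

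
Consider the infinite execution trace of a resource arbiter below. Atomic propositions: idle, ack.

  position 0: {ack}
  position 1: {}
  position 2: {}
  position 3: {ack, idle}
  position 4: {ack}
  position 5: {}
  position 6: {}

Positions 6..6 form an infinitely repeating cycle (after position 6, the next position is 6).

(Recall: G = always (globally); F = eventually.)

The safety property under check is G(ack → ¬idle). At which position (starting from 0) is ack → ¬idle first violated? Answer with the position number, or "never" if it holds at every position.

3

Check ack → ¬idle at each position in order: 0 ✓, 1 ✓, 2 ✓.
At position 3 the labels are {ack, idle}, so ack → ¬idle is false there. This is the first violation.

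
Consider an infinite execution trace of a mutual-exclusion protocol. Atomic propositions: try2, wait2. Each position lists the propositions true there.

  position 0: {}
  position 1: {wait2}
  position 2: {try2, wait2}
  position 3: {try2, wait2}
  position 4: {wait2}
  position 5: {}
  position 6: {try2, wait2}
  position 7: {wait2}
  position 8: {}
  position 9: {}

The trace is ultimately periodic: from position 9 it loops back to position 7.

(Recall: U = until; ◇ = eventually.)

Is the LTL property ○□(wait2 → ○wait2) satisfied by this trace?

Does not hold

The position after 0 is 1; □(wait2 → ○wait2) is false there.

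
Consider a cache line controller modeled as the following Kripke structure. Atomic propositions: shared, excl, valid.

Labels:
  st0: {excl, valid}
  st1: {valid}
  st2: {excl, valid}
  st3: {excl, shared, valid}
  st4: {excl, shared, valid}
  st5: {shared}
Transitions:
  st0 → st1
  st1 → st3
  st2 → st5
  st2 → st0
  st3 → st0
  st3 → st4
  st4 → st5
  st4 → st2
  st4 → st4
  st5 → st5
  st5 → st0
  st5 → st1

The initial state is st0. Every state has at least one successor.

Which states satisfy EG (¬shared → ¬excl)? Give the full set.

States satisfying ¬shared → ¬excl: {st1, st3, st4, st5}.
States satisfying EG (¬shared → ¬excl): {st1, st3, st4, st5}.

{st1, st3, st4, st5}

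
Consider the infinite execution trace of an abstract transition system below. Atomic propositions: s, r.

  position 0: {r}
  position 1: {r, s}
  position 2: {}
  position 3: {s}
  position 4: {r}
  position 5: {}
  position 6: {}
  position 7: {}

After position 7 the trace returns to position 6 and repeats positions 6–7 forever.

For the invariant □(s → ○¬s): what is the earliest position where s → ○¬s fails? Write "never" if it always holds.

s → ○¬s holds at every position 0..7, and those are all the positions the trace ever visits, so the invariant □(s → ○¬s) is never violated.

never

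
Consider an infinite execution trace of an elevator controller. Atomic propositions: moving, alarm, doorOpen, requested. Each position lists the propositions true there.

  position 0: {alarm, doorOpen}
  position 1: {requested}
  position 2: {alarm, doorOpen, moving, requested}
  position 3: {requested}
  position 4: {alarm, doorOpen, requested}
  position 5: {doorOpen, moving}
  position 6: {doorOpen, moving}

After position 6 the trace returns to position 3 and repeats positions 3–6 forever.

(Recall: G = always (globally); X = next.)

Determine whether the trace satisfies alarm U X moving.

Walking from position 0: X moving first holds at position 1, and alarm holds at every earlier position along the way, so alarm U X moving holds.

Yes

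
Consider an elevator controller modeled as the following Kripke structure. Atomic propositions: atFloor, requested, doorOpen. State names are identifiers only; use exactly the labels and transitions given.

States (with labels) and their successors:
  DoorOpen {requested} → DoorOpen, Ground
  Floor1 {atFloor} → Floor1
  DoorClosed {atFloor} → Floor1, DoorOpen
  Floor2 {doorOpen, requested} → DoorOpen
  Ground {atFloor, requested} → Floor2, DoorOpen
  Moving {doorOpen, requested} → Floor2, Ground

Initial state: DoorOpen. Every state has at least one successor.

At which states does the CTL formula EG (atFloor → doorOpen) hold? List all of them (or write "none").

{DoorOpen, Floor2, Moving}

States satisfying atFloor → doorOpen: {DoorOpen, Floor2, Moving}.
States satisfying EG (atFloor → doorOpen): {DoorOpen, Floor2, Moving}.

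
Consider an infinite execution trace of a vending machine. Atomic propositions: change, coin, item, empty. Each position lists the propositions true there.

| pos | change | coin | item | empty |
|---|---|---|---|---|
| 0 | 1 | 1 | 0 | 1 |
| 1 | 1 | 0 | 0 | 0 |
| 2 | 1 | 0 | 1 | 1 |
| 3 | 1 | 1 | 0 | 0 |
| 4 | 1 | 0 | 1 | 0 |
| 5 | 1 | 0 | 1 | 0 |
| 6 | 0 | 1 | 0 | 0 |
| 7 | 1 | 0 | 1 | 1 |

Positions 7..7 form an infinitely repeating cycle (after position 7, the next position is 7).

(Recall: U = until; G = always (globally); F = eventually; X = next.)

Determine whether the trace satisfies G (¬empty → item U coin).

¬empty → item U coin must hold at every position from 0 onward. It fails at position 1, so G (¬empty → item U coin) is false.
Positions where ¬empty holds: 1, 3, 4, 5, 6.
Check item U coin at each: 1→fails, 3→ok, 4→ok, 5→ok, 6→ok.

No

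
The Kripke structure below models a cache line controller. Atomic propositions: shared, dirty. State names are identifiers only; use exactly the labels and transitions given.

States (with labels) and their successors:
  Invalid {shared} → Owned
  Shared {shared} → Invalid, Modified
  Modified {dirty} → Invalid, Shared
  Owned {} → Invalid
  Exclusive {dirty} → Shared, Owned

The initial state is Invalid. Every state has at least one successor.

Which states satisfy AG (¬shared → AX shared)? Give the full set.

States satisfying ¬shared → AX shared: {Invalid, Shared, Modified, Owned}.
States satisfying AG (¬shared → AX shared): {Invalid, Shared, Modified, Owned}.

{Invalid, Shared, Modified, Owned}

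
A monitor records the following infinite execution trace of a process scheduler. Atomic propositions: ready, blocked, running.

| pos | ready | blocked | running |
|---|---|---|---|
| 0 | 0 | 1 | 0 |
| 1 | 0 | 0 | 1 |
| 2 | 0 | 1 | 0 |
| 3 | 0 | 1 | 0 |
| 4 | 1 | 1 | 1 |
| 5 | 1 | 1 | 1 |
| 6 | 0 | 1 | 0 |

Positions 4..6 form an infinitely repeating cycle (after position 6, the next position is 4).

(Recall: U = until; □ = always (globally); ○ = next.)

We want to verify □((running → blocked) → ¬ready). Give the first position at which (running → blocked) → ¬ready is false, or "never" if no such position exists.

Check (running → blocked) → ¬ready at each position in order: 0 ✓, 1 ✓, 2 ✓, 3 ✓.
At position 4 the labels are {blocked, ready, running}, so (running → blocked) → ¬ready is false there. This is the first violation.

4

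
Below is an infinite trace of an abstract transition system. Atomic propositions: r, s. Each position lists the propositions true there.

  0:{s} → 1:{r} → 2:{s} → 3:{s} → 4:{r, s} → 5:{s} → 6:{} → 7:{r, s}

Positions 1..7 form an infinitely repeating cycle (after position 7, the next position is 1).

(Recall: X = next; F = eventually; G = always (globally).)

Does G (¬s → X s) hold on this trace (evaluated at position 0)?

Holds

¬s → X s holds at every position 0..7, and those are all positions ever visited, so G (¬s → X s) holds.
Positions where ¬s holds: 1, 6.
Check X s at each: 1→ok, 6→ok.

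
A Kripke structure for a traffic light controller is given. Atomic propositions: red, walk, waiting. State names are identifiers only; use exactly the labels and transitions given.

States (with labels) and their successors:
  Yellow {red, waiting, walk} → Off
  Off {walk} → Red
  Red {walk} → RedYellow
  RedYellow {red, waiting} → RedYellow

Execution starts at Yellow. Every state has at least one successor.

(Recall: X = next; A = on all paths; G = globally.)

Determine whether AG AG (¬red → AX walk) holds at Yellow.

States satisfying AG (¬red → AX walk): {RedYellow}.
States satisfying AG AG (¬red → AX walk): {RedYellow}.
Off is reachable from Yellow and violates AG (¬red → AX walk), so AG fails at Yellow.
Yellow ∉ Sat(AG AG (¬red → AX walk)).

Does not hold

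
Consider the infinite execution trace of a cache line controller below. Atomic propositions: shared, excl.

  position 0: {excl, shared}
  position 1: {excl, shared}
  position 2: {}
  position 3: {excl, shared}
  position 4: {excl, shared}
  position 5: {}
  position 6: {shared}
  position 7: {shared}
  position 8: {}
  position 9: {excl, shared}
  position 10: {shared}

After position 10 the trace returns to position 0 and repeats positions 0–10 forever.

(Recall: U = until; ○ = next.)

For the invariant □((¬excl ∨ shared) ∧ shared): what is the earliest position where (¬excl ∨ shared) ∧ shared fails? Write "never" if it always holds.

Check (¬excl ∨ shared) ∧ shared at each position in order: 0 ✓, 1 ✓.
At position 2 the labels are {}, so (¬excl ∨ shared) ∧ shared is false there. This is the first violation.

2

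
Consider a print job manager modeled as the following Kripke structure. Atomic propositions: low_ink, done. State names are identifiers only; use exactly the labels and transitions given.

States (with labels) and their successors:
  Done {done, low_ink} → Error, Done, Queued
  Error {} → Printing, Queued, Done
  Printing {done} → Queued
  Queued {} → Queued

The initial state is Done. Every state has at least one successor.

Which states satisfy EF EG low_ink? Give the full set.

States satisfying EG low_ink: {Done}.
States satisfying EF EG low_ink: {Done, Error}.

{Done, Error}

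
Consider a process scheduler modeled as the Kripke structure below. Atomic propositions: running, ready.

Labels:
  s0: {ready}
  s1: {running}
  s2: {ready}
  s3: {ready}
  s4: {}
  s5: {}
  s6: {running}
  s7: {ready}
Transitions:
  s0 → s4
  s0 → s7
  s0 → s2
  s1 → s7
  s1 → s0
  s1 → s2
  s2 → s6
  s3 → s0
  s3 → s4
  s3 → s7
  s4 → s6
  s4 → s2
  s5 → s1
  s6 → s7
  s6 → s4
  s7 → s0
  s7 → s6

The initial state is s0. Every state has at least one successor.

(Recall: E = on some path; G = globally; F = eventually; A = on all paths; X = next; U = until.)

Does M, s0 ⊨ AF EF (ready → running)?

States satisfying EF (ready → running): {s0, s1, s2, s3, s4, s5, s6, s7}.
States satisfying AF EF (ready → running): {s0, s1, s2, s3, s4, s5, s6, s7}.
s0 ∈ Sat(AF EF (ready → running)).

Satisfied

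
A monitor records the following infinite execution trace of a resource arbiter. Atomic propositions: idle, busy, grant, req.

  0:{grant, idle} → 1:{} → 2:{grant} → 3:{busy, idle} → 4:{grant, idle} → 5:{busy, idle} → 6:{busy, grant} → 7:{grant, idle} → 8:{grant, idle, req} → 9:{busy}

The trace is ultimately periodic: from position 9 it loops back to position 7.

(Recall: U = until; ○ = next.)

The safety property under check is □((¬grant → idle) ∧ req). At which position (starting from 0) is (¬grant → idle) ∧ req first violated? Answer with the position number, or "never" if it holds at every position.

0

At position 0 the labels are {grant, idle}, so (¬grant → idle) ∧ req is false there. This is the first violation.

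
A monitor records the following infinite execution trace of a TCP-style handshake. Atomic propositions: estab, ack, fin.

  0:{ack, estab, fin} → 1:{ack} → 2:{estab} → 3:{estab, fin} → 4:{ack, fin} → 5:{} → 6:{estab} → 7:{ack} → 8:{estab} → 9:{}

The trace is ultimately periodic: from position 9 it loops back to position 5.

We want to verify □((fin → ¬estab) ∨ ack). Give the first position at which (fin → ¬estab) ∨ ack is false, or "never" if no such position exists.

Check (fin → ¬estab) ∨ ack at each position in order: 0 ✓, 1 ✓, 2 ✓.
At position 3 the labels are {estab, fin}, so (fin → ¬estab) ∨ ack is false there. This is the first violation.

3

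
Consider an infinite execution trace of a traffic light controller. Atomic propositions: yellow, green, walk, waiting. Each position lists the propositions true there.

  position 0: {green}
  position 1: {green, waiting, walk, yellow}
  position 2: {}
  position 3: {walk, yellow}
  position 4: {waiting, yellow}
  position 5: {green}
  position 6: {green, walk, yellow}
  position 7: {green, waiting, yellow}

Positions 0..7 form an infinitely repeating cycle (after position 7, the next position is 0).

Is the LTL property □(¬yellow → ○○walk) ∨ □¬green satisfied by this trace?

¬yellow → ○○walk must hold at every position from 0 onward. It fails at position 0, so □(¬yellow → ○○walk) is false.
Positions where ¬yellow holds: 0, 2, 5.
Check ○○walk at each: 0→fails, 2→fails, 5→fails.
¬green must hold at every position from 0 onward. It fails at position 0, so □¬green is false.
At position 0: □(¬yellow → ○○walk) is false; □¬green is false; so □(¬yellow → ○○walk) ∨ □¬green is false.

Violated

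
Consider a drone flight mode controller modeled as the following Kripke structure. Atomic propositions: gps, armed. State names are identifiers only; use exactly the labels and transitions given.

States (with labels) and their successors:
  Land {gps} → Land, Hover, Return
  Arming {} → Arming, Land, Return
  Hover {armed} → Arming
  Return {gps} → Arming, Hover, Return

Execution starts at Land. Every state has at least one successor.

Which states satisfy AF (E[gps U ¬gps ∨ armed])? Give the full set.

{Land, Arming, Hover, Return}

States satisfying E[gps U ¬gps ∨ armed]: {Land, Arming, Hover, Return}.
States satisfying AF (E[gps U ¬gps ∨ armed]): {Land, Arming, Hover, Return}.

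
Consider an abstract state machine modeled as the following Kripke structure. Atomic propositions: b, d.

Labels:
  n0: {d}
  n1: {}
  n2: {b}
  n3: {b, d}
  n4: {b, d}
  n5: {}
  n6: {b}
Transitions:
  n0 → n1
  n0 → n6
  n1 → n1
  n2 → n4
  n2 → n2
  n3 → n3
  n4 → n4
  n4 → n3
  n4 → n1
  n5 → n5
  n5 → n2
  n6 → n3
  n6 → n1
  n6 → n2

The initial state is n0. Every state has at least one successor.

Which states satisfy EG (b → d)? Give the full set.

{n0, n1, n3, n4, n5}

States satisfying b → d: {n0, n1, n3, n4, n5}.
States satisfying EG (b → d): {n0, n1, n3, n4, n5}.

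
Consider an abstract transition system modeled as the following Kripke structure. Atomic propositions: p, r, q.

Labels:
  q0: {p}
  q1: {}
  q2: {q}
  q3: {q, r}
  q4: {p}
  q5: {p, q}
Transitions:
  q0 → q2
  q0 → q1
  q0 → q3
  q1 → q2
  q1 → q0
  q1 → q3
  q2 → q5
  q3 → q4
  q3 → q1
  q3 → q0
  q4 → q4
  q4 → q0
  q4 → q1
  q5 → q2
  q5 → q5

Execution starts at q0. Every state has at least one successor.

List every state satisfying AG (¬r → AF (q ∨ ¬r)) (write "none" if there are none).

{q0, q1, q2, q3, q4, q5}

States satisfying ¬r → AF (q ∨ ¬r): {q0, q1, q2, q3, q4, q5}.
States satisfying AG (¬r → AF (q ∨ ¬r)): {q0, q1, q2, q3, q4, q5}.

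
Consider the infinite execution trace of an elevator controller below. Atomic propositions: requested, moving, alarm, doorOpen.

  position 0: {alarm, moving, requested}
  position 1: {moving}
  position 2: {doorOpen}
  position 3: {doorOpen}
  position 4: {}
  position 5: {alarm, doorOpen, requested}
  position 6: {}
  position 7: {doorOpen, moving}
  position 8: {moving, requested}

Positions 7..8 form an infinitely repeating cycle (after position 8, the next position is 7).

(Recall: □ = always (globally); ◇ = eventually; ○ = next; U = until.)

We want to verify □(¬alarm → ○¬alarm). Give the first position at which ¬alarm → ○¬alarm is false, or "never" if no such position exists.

Check ¬alarm → ○¬alarm at each position in order: 0 ✓, 1 ✓, 2 ✓, 3 ✓.
At position 4 the labels are {} and the next position 5 has {alarm, doorOpen, requested}, so ¬alarm → ○¬alarm is false there. This is the first violation.

4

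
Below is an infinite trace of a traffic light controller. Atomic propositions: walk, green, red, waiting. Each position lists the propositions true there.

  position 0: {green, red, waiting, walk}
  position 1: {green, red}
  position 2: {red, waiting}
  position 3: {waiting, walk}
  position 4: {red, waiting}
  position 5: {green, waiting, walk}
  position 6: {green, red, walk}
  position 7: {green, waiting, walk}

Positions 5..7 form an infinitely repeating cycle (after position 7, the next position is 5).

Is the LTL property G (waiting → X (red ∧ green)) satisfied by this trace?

waiting → X (red ∧ green) must hold at every position from 0 onward. It fails at position 2, so G (waiting → X (red ∧ green)) is false.
Positions where waiting holds: 0, 2, 3, 4, 5, 7.
Check X (red ∧ green) at each: 0→ok, 2→fails, 3→fails, 4→fails, 5→ok, 7→fails.

Violated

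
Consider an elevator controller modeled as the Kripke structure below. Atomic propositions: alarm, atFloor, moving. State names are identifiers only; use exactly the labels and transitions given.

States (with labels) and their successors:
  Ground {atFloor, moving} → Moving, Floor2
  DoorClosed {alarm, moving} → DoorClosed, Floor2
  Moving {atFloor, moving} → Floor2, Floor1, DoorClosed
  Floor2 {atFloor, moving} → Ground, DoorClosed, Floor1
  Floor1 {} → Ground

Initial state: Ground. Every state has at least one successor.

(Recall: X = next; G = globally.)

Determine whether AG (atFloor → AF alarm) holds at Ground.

Violated

States satisfying atFloor → AF alarm: {DoorClosed, Floor1}.
States satisfying AG (atFloor → AF alarm): ∅.
Floor2 is reachable from Ground and violates atFloor → AF alarm, so AG fails at Ground.
Ground ∉ Sat(AG (atFloor → AF alarm)).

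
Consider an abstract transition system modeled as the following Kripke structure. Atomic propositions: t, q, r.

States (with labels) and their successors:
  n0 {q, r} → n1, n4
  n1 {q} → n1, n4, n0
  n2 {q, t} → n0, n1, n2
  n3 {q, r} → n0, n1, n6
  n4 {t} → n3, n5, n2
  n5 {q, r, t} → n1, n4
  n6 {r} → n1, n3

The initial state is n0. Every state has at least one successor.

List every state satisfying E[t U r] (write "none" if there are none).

States satisfying t: {n2, n4, n5}.
States satisfying r: {n0, n3, n5, n6}.
States satisfying E[t U r]: {n0, n2, n3, n4, n5, n6}.

{n0, n2, n3, n4, n5, n6}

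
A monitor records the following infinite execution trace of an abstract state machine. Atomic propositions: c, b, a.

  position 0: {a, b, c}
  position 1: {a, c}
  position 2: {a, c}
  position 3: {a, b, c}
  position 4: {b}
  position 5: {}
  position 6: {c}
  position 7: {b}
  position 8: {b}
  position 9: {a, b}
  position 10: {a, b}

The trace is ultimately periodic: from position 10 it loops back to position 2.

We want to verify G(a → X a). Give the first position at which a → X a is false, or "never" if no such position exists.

3

Check a → X a at each position in order: 0 ✓, 1 ✓, 2 ✓.
At position 3 the labels are {a, b, c} and the next position 4 has {b}, so a → X a is false there. This is the first violation.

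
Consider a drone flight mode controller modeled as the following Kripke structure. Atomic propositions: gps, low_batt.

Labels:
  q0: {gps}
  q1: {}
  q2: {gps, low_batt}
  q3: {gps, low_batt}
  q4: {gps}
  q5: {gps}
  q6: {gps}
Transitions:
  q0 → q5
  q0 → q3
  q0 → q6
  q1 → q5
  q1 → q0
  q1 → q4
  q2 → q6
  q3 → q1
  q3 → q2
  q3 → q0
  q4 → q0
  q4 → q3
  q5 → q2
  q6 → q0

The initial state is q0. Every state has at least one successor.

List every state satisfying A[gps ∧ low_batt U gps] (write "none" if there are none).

States satisfying gps ∧ low_batt: {q2, q3}.
States satisfying gps: {q0, q2, q3, q4, q5, q6}.
States satisfying A[gps ∧ low_batt U gps]: {q0, q2, q3, q4, q5, q6}.

{q0, q2, q3, q4, q5, q6}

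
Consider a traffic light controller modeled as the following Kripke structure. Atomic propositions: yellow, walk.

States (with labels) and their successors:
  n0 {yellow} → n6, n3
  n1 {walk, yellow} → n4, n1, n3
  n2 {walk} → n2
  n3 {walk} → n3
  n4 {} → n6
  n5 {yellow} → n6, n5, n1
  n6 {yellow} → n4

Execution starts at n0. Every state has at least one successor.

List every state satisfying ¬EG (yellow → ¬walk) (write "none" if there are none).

{n1}

States satisfying yellow → ¬walk: {n0, n2, n3, n4, n5, n6}.
States satisfying EG (yellow → ¬walk): {n0, n2, n3, n4, n5, n6}.
States satisfying ¬EG (yellow → ¬walk): {n1}.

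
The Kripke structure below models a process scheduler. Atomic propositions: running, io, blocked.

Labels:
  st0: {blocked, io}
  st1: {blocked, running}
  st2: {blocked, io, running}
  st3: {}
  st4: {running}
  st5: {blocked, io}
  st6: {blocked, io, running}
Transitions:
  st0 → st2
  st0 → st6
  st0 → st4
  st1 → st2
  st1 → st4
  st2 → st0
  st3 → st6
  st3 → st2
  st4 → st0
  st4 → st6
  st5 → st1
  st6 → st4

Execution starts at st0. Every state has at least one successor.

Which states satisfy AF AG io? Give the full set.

none

States satisfying AG io: ∅.
States satisfying AF AG io: ∅.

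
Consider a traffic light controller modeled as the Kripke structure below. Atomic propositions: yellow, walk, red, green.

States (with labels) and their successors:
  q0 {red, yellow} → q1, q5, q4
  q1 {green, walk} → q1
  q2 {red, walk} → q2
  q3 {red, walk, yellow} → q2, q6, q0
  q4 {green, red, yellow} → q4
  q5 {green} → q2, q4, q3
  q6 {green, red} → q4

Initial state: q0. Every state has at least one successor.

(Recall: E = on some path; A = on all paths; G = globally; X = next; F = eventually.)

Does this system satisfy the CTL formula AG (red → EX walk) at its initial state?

States satisfying red → EX walk: {q0, q1, q2, q3, q5}.
States satisfying AG (red → EX walk): {q1, q2}.
q4 is reachable from q0 and violates red → EX walk, so AG fails at q0.
q0 ∉ Sat(AG (red → EX walk)).

Violated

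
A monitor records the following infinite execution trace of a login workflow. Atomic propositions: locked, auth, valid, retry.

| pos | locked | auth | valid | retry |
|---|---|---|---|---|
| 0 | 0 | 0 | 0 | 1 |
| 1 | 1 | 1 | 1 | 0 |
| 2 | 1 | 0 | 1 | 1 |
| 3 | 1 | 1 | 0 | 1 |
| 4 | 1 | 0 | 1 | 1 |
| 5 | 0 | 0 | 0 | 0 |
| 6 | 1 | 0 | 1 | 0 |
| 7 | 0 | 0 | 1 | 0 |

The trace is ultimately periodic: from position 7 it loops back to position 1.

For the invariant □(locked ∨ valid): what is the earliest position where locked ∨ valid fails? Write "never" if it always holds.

At position 0 the labels are {retry}, so locked ∨ valid is false there. This is the first violation.

0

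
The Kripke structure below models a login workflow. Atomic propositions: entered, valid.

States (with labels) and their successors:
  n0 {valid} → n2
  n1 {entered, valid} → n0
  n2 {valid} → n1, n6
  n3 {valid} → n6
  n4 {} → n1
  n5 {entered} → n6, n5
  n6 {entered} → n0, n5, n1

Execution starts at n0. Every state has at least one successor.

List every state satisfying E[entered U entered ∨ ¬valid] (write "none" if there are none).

{n1, n4, n5, n6}

States satisfying entered: {n1, n5, n6}.
States satisfying entered ∨ ¬valid: {n1, n4, n5, n6}.
States satisfying E[entered U entered ∨ ¬valid]: {n1, n4, n5, n6}.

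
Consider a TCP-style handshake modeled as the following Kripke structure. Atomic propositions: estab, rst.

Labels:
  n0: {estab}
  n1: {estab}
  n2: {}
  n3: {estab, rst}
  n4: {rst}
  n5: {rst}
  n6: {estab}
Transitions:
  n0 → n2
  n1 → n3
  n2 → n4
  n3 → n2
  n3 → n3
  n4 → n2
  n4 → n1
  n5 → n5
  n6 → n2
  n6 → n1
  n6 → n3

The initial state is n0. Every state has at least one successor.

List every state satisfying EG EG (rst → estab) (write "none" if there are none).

{n1, n3, n6}

States satisfying EG (rst → estab): {n1, n3, n6}.
States satisfying EG EG (rst → estab): {n1, n3, n6}.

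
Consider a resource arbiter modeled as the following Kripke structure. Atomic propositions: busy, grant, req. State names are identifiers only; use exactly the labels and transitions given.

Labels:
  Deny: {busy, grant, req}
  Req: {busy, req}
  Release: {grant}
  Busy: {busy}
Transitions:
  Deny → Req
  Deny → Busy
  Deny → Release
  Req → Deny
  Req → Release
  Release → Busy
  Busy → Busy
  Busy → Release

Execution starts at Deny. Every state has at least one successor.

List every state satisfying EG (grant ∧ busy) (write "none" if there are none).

States satisfying grant ∧ busy: {Deny}.
States satisfying EG (grant ∧ busy): ∅.

none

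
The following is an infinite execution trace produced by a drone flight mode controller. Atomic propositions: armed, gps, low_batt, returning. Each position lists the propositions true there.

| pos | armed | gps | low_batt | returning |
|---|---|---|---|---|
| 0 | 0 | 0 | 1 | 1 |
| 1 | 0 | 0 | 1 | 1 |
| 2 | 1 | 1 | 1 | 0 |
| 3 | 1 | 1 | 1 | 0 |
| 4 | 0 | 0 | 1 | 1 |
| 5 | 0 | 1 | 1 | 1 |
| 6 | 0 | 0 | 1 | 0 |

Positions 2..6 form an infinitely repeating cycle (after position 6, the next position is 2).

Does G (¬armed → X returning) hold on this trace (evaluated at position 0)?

¬armed → X returning must hold at every position from 0 onward. It fails at position 1, so G (¬armed → X returning) is false.
Positions where ¬armed holds: 0, 1, 4, 5, 6.
Check X returning at each: 0→ok, 1→fails, 4→ok, 5→fails, 6→fails.

Does not hold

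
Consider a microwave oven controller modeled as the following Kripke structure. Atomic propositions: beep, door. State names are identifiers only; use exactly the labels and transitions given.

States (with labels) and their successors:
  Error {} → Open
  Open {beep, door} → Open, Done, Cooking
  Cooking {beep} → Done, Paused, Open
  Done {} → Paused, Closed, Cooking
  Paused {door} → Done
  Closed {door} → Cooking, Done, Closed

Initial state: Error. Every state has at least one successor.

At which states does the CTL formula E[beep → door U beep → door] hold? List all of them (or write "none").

{Error, Open, Done, Paused, Closed}

States satisfying beep → door: {Error, Open, Done, Paused, Closed}.
States satisfying E[beep → door U beep → door]: {Error, Open, Done, Paused, Closed}.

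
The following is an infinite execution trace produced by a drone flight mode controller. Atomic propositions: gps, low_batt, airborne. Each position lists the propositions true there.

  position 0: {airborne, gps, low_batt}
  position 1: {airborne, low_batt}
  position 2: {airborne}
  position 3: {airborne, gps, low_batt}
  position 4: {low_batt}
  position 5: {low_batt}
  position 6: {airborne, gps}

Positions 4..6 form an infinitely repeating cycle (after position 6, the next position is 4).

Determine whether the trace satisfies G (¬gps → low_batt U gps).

No

¬gps → low_batt U gps must hold at every position from 0 onward. It fails at position 1, so G (¬gps → low_batt U gps) is false.
Positions where ¬gps holds: 1, 2, 4, 5.
Check low_batt U gps at each: 1→fails, 2→fails, 4→ok, 5→ok.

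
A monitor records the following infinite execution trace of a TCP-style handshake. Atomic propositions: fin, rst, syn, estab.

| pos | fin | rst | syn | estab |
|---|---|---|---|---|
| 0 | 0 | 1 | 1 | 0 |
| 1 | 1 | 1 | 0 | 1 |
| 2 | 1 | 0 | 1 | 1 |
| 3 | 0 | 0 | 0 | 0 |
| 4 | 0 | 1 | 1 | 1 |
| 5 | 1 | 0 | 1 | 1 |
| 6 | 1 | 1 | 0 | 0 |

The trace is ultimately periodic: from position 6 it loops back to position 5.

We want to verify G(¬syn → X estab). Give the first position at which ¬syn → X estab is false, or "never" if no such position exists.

never

¬syn → X estab holds at every position 0..6, and those are all the positions the trace ever visits, so the invariant G(¬syn → X estab) is never violated.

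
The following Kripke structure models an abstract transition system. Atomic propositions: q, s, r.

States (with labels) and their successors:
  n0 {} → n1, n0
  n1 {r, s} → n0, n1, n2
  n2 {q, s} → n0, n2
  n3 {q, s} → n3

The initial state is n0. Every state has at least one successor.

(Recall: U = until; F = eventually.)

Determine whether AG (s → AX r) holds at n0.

Does not hold

States satisfying s → AX r: {n0}.
States satisfying AG (s → AX r): ∅.
n1 is reachable from n0 and violates s → AX r, so AG fails at n0.
n0 ∉ Sat(AG (s → AX r)).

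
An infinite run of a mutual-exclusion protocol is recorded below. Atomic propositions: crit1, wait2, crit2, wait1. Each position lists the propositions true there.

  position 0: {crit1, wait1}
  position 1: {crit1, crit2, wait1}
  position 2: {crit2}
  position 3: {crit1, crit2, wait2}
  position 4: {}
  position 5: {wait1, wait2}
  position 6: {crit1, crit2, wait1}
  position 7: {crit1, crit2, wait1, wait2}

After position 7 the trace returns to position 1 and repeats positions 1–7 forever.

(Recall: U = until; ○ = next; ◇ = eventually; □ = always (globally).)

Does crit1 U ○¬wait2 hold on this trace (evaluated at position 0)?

Walking from position 0: ○¬wait2 first holds at position 0, and crit1 holds at every earlier position along the way, so crit1 U ○¬wait2 holds.

Yes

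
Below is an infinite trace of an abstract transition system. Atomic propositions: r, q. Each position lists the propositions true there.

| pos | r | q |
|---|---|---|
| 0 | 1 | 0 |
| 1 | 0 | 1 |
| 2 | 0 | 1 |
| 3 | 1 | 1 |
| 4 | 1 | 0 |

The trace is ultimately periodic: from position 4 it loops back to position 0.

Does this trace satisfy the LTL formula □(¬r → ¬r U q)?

Yes

¬r → ¬r U q holds at every position 0..4, and those are all positions ever visited, so □(¬r → ¬r U q) holds.
Positions where ¬r holds: 1, 2.
Check ¬r U q at each: 1→ok, 2→ok.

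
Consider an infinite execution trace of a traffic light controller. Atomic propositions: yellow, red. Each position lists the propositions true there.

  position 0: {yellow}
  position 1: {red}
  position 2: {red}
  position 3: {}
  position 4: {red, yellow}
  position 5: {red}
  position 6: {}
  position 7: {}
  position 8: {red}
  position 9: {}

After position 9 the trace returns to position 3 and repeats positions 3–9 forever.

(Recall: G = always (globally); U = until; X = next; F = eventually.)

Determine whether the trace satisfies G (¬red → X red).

¬red → X red must hold at every position from 0 onward. It fails at position 6, so G (¬red → X red) is false.
Positions where ¬red holds: 0, 3, 6, 7, 9.
Check X red at each: 0→ok, 3→ok, 6→fails, 7→ok, 9→fails.

No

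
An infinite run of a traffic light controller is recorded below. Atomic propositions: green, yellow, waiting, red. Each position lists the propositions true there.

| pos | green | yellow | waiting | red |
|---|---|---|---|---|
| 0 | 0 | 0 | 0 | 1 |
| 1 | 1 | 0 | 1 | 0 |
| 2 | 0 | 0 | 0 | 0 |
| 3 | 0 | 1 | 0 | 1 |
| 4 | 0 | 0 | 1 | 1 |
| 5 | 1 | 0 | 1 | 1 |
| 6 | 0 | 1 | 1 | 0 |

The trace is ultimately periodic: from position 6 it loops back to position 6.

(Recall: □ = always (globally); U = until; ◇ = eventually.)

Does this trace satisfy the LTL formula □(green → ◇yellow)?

green → ◇yellow holds at every position 0..6, and those are all positions ever visited, so □(green → ◇yellow) holds.
Positions where green holds: 1, 5.
Check ◇yellow at each: 1→ok, 5→ok.

Holds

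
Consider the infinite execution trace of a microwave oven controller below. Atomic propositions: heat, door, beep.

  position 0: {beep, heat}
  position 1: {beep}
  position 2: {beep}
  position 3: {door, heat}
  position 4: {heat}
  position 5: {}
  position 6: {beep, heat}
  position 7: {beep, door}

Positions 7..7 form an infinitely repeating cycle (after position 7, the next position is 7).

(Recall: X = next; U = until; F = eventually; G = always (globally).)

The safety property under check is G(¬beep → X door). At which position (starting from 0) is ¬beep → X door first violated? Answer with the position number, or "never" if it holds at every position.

3

Check ¬beep → X door at each position in order: 0 ✓, 1 ✓, 2 ✓.
At position 3 the labels are {door, heat} and the next position 4 has {heat}, so ¬beep → X door is false there. This is the first violation.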